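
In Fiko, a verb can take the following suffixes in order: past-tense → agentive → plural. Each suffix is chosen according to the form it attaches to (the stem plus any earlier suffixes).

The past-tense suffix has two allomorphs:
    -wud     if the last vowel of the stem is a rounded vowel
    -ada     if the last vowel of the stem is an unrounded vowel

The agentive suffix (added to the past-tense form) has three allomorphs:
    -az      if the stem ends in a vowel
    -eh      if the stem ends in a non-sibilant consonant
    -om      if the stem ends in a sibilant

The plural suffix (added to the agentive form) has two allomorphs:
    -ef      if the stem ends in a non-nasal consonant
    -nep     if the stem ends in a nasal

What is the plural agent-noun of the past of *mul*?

mulwudehef

*mul*: last vowel = /u/, a rounded vowel → -wud → *mulwud*.
The past-tense form *mulwud*: final sound = /d/, a non-sibilant consonant → -eh → *mulwudeh*.
Since the final consonant of the agentive form *mulwudeh* is /h/ (non-nasal), it takes -ef, giving *mulwudehef*.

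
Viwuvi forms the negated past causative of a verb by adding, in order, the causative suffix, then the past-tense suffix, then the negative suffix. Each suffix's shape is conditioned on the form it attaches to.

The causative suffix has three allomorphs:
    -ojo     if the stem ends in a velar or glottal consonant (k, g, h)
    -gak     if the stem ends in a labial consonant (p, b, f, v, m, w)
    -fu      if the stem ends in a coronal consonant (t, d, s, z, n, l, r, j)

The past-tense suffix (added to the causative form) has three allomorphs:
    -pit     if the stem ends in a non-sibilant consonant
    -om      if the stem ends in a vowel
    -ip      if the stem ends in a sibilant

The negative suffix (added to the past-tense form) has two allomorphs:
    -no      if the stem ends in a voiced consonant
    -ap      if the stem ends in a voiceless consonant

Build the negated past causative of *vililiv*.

*vililiv* — final consonant /v/ (labial) → -gak → *vililivgak*.
The final sound of the causative form *vililivgak* is /k/, which is a non-sibilant consonant, so the past-tense suffix is -pit, giving *vililivgakpit*.
The final consonant of the past-tense form *vililivgakpit* is /t/, which is voiceless, so the negative suffix is -ap, giving *vililivgakpitap*.

vililivgakpitap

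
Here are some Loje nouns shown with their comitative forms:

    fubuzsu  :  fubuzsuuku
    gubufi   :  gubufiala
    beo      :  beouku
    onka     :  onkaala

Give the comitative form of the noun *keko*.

kekouku

The alternation tracks the last vowel of the stem — -uku when the last vowel of the stem is a rounded vowel (*fubuzsu*, *beo*); -ala when the last vowel of the stem is an unrounded vowel (*gubufi*, *onka*).
The last vowel of *keko* is /o/, which is a rounded vowel, so the suffix is -uku, giving *kekouku*.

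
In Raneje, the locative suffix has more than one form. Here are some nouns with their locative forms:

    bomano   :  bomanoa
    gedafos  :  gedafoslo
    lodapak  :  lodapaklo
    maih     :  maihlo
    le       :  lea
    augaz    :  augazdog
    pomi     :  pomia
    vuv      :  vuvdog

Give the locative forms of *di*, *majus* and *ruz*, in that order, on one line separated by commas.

The alternation tracks the final sound of the stem — -lo when the stem ends in a voiceless consonant (*gedafos*, *lodapak*, *maih*); -dog when the stem ends in a voiced consonant (*augaz*, *vuv*); -a when the stem ends in a vowel (*bomano*, *le*, *pomi*).
*di* — final sound /i/ (a vowel) → -a → *dia*.
*majus*: final sound = /s/, a voiceless consonant → -lo → *majuslo*.
*ruz* — final sound /z/ (a voiced consonant) → -dog → *ruzdog*.

dia, majuslo, ruzdog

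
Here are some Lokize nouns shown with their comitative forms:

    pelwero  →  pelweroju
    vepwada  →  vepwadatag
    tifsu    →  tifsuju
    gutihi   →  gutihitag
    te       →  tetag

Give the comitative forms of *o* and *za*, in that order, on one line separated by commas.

oju, zatag

The alternation tracks the last vowel of the stem — -ju when the last vowel of the stem is a rounded vowel (*pelwero*, *tifsu*); -tag when the last vowel of the stem is an unrounded vowel (*vepwada*, *gutihi*, *te*).
The last vowel of *o* is /o/, which is a rounded vowel, so the suffix is -ju, giving *oju*.
*za* — last vowel /a/ (an unrounded vowel) → -tag → *zatag*.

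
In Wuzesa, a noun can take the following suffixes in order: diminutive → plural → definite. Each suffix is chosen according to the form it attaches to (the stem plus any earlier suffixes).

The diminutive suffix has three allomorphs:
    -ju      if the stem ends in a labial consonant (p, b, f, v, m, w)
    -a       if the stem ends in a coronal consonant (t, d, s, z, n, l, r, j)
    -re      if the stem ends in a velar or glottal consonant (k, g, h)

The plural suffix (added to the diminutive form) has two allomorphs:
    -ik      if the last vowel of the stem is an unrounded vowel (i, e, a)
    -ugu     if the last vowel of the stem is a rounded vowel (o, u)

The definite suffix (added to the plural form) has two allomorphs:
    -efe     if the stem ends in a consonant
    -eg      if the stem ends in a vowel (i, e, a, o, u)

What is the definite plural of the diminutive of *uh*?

The final consonant of *uh* is /h/, which is velar/glottal, so the diminutive suffix is -re, giving *uhre*.
The last vowel of the diminutive form *uhre* is /e/, which is an unrounded vowel, so the plural suffix is -ik, giving *uhreik*.
Since the final sound of the plural form *uhreik* is /k/ (a consonant), it takes -efe, giving *uhreikefe*.

uhreikefe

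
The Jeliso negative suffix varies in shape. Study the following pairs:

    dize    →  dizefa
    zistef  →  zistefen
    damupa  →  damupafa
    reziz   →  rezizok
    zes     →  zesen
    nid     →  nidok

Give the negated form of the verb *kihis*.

Looking at the final sound of each stem: -en when the stem ends in a voiceless consonant (*zistef*, *zes*); -ok when the stem ends in a voiced consonant (*reziz*, *nid*); -fa when the stem ends in a vowel (*dize*, *damupa*).
*kihis*: final sound = /s/, a voiceless consonant → -en → *kihisen*.

kihisen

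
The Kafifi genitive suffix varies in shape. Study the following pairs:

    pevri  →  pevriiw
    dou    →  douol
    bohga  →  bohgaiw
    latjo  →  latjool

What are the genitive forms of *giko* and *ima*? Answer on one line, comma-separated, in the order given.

gikool, imaiw

The alternation tracks the last vowel of the stem — -ol when the last vowel of the stem is a rounded vowel (*dou*, *latjo*); -iw when the last vowel of the stem is an unrounded vowel (*pevri*, *bohga*).
*giko* — last vowel /o/ (a rounded vowel) → -ol → *gikool*.
The last vowel of *ima* is /a/, which is an unrounded vowel, so the suffix is -iw, giving *imaiw*.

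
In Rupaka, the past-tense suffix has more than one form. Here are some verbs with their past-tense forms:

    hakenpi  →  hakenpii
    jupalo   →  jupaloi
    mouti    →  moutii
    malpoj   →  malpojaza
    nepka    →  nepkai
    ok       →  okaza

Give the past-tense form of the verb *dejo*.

Looking at the final sound of each stem: -aza when the stem ends in a consonant (*malpoj*, *ok*); -i when the stem ends in a vowel (*hakenpi*, *jupalo*, *mouti*, *nepka*).
The final sound of *dejo* is /o/, which is a vowel, so the suffix is -i, giving *dejoi*.

dejoi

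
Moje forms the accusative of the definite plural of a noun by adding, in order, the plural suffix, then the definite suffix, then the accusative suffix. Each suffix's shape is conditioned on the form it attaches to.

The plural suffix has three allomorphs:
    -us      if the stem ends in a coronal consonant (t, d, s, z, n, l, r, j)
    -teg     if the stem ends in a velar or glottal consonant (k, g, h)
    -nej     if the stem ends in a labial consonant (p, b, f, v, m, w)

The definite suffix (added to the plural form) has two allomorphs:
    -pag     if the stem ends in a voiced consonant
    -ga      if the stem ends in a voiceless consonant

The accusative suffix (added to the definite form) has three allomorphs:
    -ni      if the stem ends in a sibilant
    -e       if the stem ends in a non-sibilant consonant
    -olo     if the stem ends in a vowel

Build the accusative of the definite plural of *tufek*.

*tufek*: final consonant = /k/, velar/glottal → -teg → *tufekteg*.
Since the final consonant of the plural form *tufekteg* is /g/ (voiced), it takes -pag, giving *tufektegpag*.
Since the final sound of the definite form *tufektegpag* is /g/ (a non-sibilant consonant), it takes -e, giving *tufektegpage*.

tufektegpage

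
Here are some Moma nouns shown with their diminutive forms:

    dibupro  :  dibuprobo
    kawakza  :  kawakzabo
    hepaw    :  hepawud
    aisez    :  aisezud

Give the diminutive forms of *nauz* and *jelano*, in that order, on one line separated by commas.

Looking at the final sound of each stem: -ud when the stem ends in a consonant (*hepaw*, *aisez*); -bo when the stem ends in a vowel (*dibupro*, *kawakza*).
The final sound of *nauz* is /z/, which is a consonant, so the suffix is -ud, giving *nauzud*.
The final sound of *jelano* is /o/, which is a vowel, so the suffix is -bo, giving *jelanobo*.

nauzud, jelanobo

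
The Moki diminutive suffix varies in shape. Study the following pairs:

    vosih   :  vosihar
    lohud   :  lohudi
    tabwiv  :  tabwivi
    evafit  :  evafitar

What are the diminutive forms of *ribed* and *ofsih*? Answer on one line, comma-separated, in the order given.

ribedi, ofsihar

Looking at the final consonant of each stem: -ar when the stem ends in a voiceless consonant (*vosih*, *evafit*); -i when the stem ends in a voiced consonant (*lohud*, *tabwiv*).
The final consonant of *ribed* is /d/, which is voiced, so the suffix is -i, giving *ribedi*.
*ofsih*: final consonant = /h/, voiceless → -ar → *ofsihar*.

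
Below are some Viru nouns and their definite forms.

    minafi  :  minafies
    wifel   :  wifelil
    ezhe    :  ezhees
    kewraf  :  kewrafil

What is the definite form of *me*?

mees

The suffix is conditioned by the final sound: -il when the stem ends in a consonant (*wifel*, *kewraf*); -es when the stem ends in a vowel (*minafi*, *ezhe*).
*me* — final sound /e/ (a vowel) → -es → *mees*.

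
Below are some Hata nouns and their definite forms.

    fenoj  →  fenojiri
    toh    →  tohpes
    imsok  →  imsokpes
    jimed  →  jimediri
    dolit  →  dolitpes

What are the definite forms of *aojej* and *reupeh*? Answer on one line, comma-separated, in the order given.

aojejiri, reupehpes

The suffix is conditioned by the final consonant: -pes when the stem ends in a voiceless consonant (*toh*, *imsok*, *dolit*); -iri when the stem ends in a voiced consonant (*fenoj*, *jimed*).
Since the final consonant of *aojej* is /j/ (voiced), it takes -iri, giving *aojejiri*.
The final consonant of *reupeh* is /h/, which is voiceless, so the suffix is -pes, giving *reupehpes*.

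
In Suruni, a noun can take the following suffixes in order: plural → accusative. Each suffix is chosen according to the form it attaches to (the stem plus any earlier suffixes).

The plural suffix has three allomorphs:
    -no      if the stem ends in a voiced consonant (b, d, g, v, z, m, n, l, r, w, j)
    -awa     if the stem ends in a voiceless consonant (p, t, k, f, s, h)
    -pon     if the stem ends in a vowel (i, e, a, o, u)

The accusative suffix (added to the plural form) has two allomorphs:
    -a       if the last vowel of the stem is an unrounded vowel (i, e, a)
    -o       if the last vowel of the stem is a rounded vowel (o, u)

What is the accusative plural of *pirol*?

*pirol*: final sound = /l/, a voiced consonant → -no → *pirolno*.
Since the last vowel of the plural form *pirolno* is /o/ (a rounded vowel), it takes -o, giving *pirolnoo*.

pirolnoo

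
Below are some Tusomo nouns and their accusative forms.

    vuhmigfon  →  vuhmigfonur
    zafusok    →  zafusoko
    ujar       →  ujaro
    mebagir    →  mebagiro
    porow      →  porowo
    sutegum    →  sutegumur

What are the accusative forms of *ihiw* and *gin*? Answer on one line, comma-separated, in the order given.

The suffix is conditioned by the final consonant: -ur when the stem ends in a nasal (*vuhmigfon*, *sutegum*); -o when the stem ends in a non-nasal consonant (*zafusok*, *ujar*, *mebagir*, *porow*).
Since the final consonant of *ihiw* is /w/ (non-nasal), it takes -o, giving *ihiwo*.
*gin*: final consonant = /n/, a nasal → -ur → *ginur*.

ihiwo, ginur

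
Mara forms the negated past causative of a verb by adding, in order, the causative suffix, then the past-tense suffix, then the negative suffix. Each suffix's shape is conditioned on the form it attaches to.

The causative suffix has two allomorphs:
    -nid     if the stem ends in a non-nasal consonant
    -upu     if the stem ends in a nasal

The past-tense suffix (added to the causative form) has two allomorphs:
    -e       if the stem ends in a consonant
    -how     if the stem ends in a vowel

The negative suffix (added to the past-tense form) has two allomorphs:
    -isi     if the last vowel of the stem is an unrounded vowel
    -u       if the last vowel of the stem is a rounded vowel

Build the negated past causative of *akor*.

akornideisi

*akor* — final consonant /r/ (non-nasal) → -nid → *akornid*.
The causative form *akornid* — final sound /d/ (a consonant) → -e → *akornide*.
The past-tense form *akornide*: last vowel = /e/, an unrounded vowel → -isi → *akornideisi*.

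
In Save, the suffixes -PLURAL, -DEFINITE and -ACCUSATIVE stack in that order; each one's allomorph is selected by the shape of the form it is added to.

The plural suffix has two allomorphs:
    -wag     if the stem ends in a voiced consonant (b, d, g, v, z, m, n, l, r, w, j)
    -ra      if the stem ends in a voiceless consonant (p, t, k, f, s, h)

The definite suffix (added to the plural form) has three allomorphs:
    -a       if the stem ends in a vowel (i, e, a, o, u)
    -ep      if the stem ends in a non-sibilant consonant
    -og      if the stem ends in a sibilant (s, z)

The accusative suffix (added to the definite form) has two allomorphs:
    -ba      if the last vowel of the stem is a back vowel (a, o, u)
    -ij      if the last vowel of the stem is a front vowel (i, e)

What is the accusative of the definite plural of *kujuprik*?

kujuprikraaba

The final consonant of *kujuprik* is /k/, which is voiceless, so the plural suffix is -ra, giving *kujuprikra*.
The plural form *kujuprikra*: final sound = /a/, a vowel → -a → *kujuprikraa*.
The definite form *kujuprikraa* — last vowel /a/ (a back vowel) → -ba → *kujuprikraaba*.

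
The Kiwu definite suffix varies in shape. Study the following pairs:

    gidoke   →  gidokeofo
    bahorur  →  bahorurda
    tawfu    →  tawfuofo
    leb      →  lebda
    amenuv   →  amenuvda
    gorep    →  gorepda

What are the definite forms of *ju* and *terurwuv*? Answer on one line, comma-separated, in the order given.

The suffix is conditioned by the final sound: -da when the stem ends in a consonant (*bahorur*, *leb*, *amenuv*, *gorep*); -ofo when the stem ends in a vowel (*gidoke*, *tawfu*).
*ju*: final sound = /u/, a vowel → -ofo → *juofo*.
Since the final sound of *terurwuv* is /v/ (a consonant), it takes -da, giving *terurwuvda*.

juofo, terurwuvda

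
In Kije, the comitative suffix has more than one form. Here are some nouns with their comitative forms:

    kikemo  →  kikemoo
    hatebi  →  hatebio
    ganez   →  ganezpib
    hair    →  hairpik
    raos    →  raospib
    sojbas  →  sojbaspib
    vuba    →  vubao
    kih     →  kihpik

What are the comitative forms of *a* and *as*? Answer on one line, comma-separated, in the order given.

Looking at the final sound of each stem: -pib when the stem ends in a sibilant (*ganez*, *raos*, *sojbas*); -pik when the stem ends in a non-sibilant consonant (*hair*, *kih*); -o when the stem ends in a vowel (*kikemo*, *hatebi*, *vuba*).
*a*: final sound = /a/, a vowel → -o → *ao*.
*as* — final sound /s/ (a sibilant) → -pib → *aspib*.

ao, aspib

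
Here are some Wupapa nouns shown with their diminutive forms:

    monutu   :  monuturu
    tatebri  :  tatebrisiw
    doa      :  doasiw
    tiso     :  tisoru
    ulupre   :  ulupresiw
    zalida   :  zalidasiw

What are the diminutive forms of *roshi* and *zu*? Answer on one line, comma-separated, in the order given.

The pattern is rounding harmony: -ru when the last vowel of the stem is a rounded vowel (*monutu*, *tiso*); -siw when the last vowel of the stem is an unrounded vowel (*tatebri*, *doa*, *ulupre*, *zalida*).
*roshi*: last vowel = /i/, an unrounded vowel → -siw → *roshisiw*.
*zu*: last vowel = /u/, a rounded vowel → -ru → *zuru*.

roshisiw, zuru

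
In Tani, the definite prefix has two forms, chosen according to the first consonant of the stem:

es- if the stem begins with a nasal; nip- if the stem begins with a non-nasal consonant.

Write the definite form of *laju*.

niplaju

*laju*: first consonant = /l/, non-nasal → nip- → *niplaju*.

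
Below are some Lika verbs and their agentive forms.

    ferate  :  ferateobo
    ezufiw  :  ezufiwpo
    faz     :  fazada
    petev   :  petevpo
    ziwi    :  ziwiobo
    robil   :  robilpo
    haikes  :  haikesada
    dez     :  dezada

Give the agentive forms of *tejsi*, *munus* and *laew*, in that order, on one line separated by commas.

The alternation tracks the final sound of the stem — -ada when the stem ends in a sibilant (*faz*, *haikes*, *dez*); -po when the stem ends in a non-sibilant consonant (*ezufiw*, *petev*, *robil*); -obo when the stem ends in a vowel (*ferate*, *ziwi*).
*tejsi*: final sound = /i/, a vowel → -obo → *tejsiobo*.
*munus*: final sound = /s/, a sibilant → -ada → *munusada*.
*laew* — final sound /w/ (a non-sibilant consonant) → -po → *laewpo*.

tejsiobo, munusada, laewpo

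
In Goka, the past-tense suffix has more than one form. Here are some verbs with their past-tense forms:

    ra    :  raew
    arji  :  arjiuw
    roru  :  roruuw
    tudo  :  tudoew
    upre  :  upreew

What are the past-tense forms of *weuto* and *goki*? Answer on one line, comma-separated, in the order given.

weutoew, gokiuw

The suffix is conditioned by the last vowel: -uw when the last vowel of the stem is a high vowel (*arji*, *roru*); -ew when the last vowel of the stem is a non-high vowel (*ra*, *tudo*, *upre*).
The last vowel of *weuto* is /o/, which is a non-high vowel, so the suffix is -ew, giving *weutoew*.
*goki* — last vowel /i/ (a high vowel) → -uw → *gokiuw*.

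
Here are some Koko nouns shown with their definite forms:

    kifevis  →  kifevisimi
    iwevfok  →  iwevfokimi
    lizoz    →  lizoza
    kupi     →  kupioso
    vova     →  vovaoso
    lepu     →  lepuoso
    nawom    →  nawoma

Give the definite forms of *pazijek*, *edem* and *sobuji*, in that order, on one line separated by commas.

pazijekimi, edema, sobujioso

The alternation tracks the final sound of the stem — -imi when the stem ends in a voiceless consonant (*kifevis*, *iwevfok*); -a when the stem ends in a voiced consonant (*lizoz*, *nawom*); -oso when the stem ends in a vowel (*kupi*, *vova*, *lepu*).
Since the final sound of *pazijek* is /k/ (a voiceless consonant), it takes -imi, giving *pazijekimi*.
The final sound of *edem* is /m/, which is a voiced consonant, so the suffix is -a, giving *edema*.
*sobuji* — final sound /i/ (a vowel) → -oso → *sobujioso*.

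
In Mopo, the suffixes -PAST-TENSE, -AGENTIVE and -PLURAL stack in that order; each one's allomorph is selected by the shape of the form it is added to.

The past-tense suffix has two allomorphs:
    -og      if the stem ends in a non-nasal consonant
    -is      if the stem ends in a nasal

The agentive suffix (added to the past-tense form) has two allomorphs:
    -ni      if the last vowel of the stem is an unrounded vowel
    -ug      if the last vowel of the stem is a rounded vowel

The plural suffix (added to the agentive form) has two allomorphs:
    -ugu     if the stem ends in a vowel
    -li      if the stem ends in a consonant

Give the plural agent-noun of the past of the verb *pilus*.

pilusogugli

*pilus* — final consonant /s/ (non-nasal) → -og → *pilusog*.
The past-tense form *pilusog*: last vowel = /o/, a rounded vowel → -ug → *pilusogug*.
The final sound of the agentive form *pilusogug* is /g/, which is a consonant, so the plural suffix is -li, giving *pilusogugli*.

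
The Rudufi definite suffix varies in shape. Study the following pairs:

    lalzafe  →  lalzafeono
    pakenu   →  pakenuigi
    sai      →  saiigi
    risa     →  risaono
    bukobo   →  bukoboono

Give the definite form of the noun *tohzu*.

tohzuigi

The pattern is height harmony: -igi when the last vowel of the stem is a high vowel (*pakenu*, *sai*); -ono when the last vowel of the stem is a non-high vowel (*lalzafe*, *risa*, *bukobo*).
Since the last vowel of *tohzu* is /u/ (a high vowel), it takes -igi, giving *tohzuigi*.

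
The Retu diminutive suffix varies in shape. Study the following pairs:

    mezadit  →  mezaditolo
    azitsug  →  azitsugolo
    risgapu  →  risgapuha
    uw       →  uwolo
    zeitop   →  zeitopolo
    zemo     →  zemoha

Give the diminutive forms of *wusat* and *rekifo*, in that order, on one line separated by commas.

The alternation tracks the final sound of the stem — -olo when the stem ends in a consonant (*mezadit*, *azitsug*, *uw*, *zeitop*); -ha when the stem ends in a vowel (*risgapu*, *zemo*).
Since the final sound of *wusat* is /t/ (a consonant), it takes -olo, giving *wusatolo*.
*rekifo* — final sound /o/ (a vowel) → -ha → *rekifoha*.

wusatolo, rekifoha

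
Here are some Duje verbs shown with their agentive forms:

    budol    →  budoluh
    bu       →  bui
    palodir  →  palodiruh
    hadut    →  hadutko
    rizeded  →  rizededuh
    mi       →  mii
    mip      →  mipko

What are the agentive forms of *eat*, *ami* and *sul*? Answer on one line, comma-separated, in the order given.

The suffix is conditioned by the final sound: -ko when the stem ends in a voiceless consonant (*hadut*, *mip*); -uh when the stem ends in a voiced consonant (*budol*, *palodir*, *rizeded*); -i when the stem ends in a vowel (*bu*, *mi*).
Since the final sound of *eat* is /t/ (a voiceless consonant), it takes -ko, giving *eatko*.
*ami* — final sound /i/ (a vowel) → -i → *amii*.
The final sound of *sul* is /l/, which is a voiced consonant, so the suffix is -uh, giving *suluh*.

eatko, amii, suluh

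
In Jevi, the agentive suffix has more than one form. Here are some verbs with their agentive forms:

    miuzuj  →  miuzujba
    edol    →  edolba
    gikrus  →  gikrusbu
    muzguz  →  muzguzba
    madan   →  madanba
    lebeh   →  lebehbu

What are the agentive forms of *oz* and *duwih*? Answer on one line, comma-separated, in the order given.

ozba, duwihbu

Looking at the final consonant of each stem: -bu when the stem ends in a voiceless consonant (*gikrus*, *lebeh*); -ba when the stem ends in a voiced consonant (*miuzuj*, *edol*, *muzguz*, *madan*).
*oz*: final consonant = /z/, voiced → -ba → *ozba*.
Since the final consonant of *duwih* is /h/ (voiceless), it takes -bu, giving *duwihbu*.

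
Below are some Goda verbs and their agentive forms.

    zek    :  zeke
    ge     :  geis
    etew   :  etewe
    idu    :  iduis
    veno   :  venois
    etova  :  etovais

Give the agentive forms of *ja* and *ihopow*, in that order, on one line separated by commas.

The alternation tracks the final sound of the stem — -e when the stem ends in a consonant (*zek*, *etew*); -is when the stem ends in a vowel (*ge*, *idu*, *veno*, *etova*).
The final sound of *ja* is /a/, which is a vowel, so the suffix is -is, giving *jais*.
Since the final sound of *ihopow* is /w/ (a consonant), it takes -e, giving *ihopowe*.

jais, ihopowe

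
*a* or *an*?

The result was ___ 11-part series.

The indefinite article is chosen by the initial *sound* of the following word, not its spelling.
The number *11* is spoken "eleven", beginning with /ɪˈlɛvən/ — a vowel sound.
So the article is *an*: The result was an 11-part series.

an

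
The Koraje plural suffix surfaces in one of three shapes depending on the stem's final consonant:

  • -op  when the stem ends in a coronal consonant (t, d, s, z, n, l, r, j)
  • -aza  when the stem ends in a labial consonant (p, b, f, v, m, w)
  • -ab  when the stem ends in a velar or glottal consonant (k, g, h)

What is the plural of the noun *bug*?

bugab

*bug*: final consonant = /g/, velar/glottal → -ab → *bugab*.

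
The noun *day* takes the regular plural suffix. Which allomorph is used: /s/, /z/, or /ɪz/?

The stem *day* ends in a voiced non-sibilant sound.
The plural suffix surfaces as /ɪz/ after sibilants, /s/ after other voiceless consonants, and /z/ after other voiced sounds.
So the plural -s on *day* is pronounced /z/.

/z/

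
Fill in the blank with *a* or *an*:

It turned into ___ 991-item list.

a

The indefinite article is chosen by the initial *sound* of the following word, not its spelling.
The number *991* is spoken "nine hundred …", beginning with /naɪn/ — a consonant sound.
So the article is *a*: It turned into a 991-item list.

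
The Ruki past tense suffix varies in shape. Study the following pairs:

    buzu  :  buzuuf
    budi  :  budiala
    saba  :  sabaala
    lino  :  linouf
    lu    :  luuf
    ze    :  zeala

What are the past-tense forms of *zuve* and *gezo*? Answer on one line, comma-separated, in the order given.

The alternation tracks the last vowel of the stem — -uf when the last vowel of the stem is a rounded vowel (*buzu*, *lino*, *lu*); -ala when the last vowel of the stem is an unrounded vowel (*budi*, *saba*, *ze*).
*zuve* — last vowel /e/ (an unrounded vowel) → -ala → *zuveala*.
*gezo* — last vowel /o/ (a rounded vowel) → -uf → *gezouf*.

zuveala, gezouf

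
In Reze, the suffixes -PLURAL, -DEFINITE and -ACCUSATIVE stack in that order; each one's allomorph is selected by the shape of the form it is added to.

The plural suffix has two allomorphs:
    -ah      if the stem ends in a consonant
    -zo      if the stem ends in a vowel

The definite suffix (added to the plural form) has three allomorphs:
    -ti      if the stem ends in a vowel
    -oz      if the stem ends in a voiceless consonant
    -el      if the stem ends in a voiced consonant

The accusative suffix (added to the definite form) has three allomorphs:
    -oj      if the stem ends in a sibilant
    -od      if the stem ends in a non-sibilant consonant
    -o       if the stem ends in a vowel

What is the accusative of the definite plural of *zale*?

zalezotio

*zale* — final sound /e/ (a vowel) → -zo → *zalezo*.
The plural form *zalezo*: final sound = /o/, a vowel → -ti → *zalezoti*.
Since the final sound of the definite form *zalezoti* is /i/ (a vowel), it takes -o, giving *zalezotio*.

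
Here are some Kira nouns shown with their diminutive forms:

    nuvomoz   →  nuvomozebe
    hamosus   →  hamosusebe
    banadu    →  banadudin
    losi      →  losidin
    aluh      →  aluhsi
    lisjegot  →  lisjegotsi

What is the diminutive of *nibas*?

The alternation tracks the final sound of the stem — -ebe when the stem ends in a sibilant (*nuvomoz*, *hamosus*); -si when the stem ends in a non-sibilant consonant (*aluh*, *lisjegot*); -din when the stem ends in a vowel (*banadu*, *losi*).
Since the final sound of *nibas* is /s/ (a sibilant), it takes -ebe, giving *nibasebe*.

nibasebe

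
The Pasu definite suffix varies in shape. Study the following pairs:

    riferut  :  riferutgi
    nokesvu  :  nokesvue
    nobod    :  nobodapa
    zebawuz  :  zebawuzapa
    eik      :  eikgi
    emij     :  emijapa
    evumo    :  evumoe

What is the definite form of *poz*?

pozapa

The alternation tracks the final sound of the stem — -gi when the stem ends in a voiceless consonant (*riferut*, *eik*); -apa when the stem ends in a voiced consonant (*nobod*, *zebawuz*, *emij*); -e when the stem ends in a vowel (*nokesvu*, *evumo*).
The final sound of *poz* is /z/, which is a voiced consonant, so the suffix is -apa, giving *pozapa*.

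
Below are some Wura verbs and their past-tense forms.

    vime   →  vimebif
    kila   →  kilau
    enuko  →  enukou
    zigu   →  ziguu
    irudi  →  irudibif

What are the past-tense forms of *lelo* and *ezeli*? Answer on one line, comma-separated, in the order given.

lelou, ezelibif

Looking at the last vowel of each stem: -bif when the last vowel of the stem is a front vowel (*vime*, *irudi*); -u when the last vowel of the stem is a back vowel (*kila*, *enuko*, *zigu*).
*lelo*: last vowel = /o/, a back vowel → -u → *lelou*.
Since the last vowel of *ezeli* is /i/ (a front vowel), it takes -bif, giving *ezelibif*.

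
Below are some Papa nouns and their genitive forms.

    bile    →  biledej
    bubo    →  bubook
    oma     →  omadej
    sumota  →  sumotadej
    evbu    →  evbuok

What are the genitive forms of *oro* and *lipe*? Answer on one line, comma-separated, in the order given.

The pattern is rounding harmony: -ok when the last vowel of the stem is a rounded vowel (*bubo*, *evbu*); -dej when the last vowel of the stem is an unrounded vowel (*bile*, *oma*, *sumota*).
The last vowel of *oro* is /o/, which is a rounded vowel, so the suffix is -ok, giving *orook*.
Since the last vowel of *lipe* is /e/ (an unrounded vowel), it takes -dej, giving *lipedej*.

orook, lipedej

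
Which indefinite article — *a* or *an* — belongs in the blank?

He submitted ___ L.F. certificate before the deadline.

The indefinite article is chosen by the initial *sound* of the following word, not its spelling.
The initialism *L.F.* is read letter by letter; the first letter, L, is pronounced /ɛl/, which begins with a vowel sound.
So the article is *an*: He submitted an L.F. certificate before the deadline.

an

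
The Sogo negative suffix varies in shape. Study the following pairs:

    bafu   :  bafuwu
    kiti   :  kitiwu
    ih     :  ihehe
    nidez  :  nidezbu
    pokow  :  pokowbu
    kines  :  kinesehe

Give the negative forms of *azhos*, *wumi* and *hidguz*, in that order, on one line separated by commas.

azhosehe, wumiwu, hidguzbu

The suffix is conditioned by the final sound: -ehe when the stem ends in a voiceless consonant (*ih*, *kines*); -bu when the stem ends in a voiced consonant (*nidez*, *pokow*); -wu when the stem ends in a vowel (*bafu*, *kiti*).
The final sound of *azhos* is /s/, which is a voiceless consonant, so the suffix is -ehe, giving *azhosehe*.
*wumi*: final sound = /i/, a vowel → -wu → *wumiwu*.
*hidguz* — final sound /z/ (a voiced consonant) → -bu → *hidguzbu*.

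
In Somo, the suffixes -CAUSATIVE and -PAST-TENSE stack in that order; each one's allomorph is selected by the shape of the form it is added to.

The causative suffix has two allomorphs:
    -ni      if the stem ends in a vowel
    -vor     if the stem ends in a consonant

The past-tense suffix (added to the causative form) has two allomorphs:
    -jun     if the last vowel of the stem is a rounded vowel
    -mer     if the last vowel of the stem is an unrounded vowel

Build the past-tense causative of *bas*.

The final sound of *bas* is /s/, which is a consonant, so the causative suffix is -vor, giving *basvor*.
The causative form *basvor* — last vowel /o/ (a rounded vowel) → -jun → *basvorjun*.

basvorjun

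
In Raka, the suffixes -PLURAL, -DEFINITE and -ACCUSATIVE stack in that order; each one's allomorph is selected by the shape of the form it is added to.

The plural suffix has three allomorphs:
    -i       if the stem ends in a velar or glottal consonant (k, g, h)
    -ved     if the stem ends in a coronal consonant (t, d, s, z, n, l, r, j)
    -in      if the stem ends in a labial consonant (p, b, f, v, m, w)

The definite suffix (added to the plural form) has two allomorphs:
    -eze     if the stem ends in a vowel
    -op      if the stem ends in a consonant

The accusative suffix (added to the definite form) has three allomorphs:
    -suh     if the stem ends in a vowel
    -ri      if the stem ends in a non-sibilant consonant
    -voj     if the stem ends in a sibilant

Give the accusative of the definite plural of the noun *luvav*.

luvavinopri

*luvav*: final consonant = /v/, labial → -in → *luvavin*.
The plural form *luvavin* — final sound /n/ (a consonant) → -op → *luvavinop*.
Since the final sound of the definite form *luvavinop* is /p/ (a non-sibilant consonant), it takes -ri, giving *luvavinopri*.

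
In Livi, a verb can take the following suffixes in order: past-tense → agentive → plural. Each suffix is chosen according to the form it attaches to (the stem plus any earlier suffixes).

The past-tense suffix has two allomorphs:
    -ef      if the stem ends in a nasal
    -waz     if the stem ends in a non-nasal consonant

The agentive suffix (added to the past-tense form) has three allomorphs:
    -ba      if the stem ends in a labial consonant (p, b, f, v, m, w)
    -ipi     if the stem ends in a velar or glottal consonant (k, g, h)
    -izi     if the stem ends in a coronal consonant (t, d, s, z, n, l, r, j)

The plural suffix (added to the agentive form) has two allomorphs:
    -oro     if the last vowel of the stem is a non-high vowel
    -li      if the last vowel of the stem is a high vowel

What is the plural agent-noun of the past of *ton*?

Since the final consonant of *ton* is /n/ (a nasal), it takes -ef, giving *tonef*.
The past-tense form *tonef* — final consonant /f/ (labial) → -ba → *tonefba*.
The agentive form *tonefba* — last vowel /a/ (a non-high vowel) → -oro → *tonefbaoro*.

tonefbaoro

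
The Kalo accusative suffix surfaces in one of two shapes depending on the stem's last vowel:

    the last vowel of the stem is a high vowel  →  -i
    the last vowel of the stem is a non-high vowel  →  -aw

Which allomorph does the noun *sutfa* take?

*sutfa*: last vowel = /a/, a non-high vowel → -aw.

-aw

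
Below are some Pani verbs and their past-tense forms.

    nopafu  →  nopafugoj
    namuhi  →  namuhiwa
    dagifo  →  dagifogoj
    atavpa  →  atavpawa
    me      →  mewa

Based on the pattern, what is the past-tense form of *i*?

The alternation tracks the last vowel of the stem — -goj when the last vowel of the stem is a rounded vowel (*nopafu*, *dagifo*); -wa when the last vowel of the stem is an unrounded vowel (*namuhi*, *atavpa*, *me*).
The last vowel of *i* is /i/, which is an unrounded vowel, so the suffix is -wa, giving *iwa*.

iwa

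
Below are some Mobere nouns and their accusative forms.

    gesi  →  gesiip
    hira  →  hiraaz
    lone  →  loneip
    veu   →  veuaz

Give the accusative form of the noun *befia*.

The suffix is conditioned by the last vowel: -ip when the last vowel of the stem is a front vowel (*gesi*, *lone*); -az when the last vowel of the stem is a back vowel (*hira*, *veu*).
The last vowel of *befia* is /a/, which is a back vowel, so the suffix is -az, giving *befiaaz*.

befiaaz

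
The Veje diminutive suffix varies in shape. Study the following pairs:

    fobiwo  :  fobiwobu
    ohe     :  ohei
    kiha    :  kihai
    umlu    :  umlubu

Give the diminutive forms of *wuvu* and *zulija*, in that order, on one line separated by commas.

The suffix is conditioned by the last vowel: -bu when the last vowel of the stem is a rounded vowel (*fobiwo*, *umlu*); -i when the last vowel of the stem is an unrounded vowel (*ohe*, *kiha*).
Since the last vowel of *wuvu* is /u/ (a rounded vowel), it takes -bu, giving *wuvubu*.
*zulija*: last vowel = /a/, an unrounded vowel → -i → *zulijai*.

wuvubu, zulijai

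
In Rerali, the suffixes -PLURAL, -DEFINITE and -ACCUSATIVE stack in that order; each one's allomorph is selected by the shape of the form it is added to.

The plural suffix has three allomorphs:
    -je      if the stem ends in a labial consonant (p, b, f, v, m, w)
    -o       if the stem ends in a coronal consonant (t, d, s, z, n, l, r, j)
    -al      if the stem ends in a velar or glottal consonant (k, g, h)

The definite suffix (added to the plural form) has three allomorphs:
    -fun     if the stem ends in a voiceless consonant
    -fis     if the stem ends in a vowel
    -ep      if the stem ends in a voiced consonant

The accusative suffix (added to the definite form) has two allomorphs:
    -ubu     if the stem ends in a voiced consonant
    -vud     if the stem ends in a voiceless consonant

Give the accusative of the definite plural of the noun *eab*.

eabjefisvud

*eab* — final consonant /b/ (labial) → -je → *eabje*.
The plural form *eabje*: final sound = /e/, a vowel → -fis → *eabjefis*.
Since the final consonant of the definite form *eabjefis* is /s/ (voiceless), it takes -vud, giving *eabjefisvud*.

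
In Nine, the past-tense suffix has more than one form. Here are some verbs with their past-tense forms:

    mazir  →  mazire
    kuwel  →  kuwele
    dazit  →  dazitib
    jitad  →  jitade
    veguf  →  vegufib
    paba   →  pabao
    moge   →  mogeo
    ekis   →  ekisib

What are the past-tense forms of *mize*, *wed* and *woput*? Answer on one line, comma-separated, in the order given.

The alternation tracks the final sound of the stem — -ib when the stem ends in a voiceless consonant (*dazit*, *veguf*, *ekis*); -e when the stem ends in a voiced consonant (*mazir*, *kuwel*, *jitad*); -o when the stem ends in a vowel (*paba*, *moge*).
*mize*: final sound = /e/, a vowel → -o → *mizeo*.
*wed* — final sound /d/ (a voiced consonant) → -e → *wede*.
*woput* — final sound /t/ (a voiceless consonant) → -ib → *woputib*.

mizeo, wede, woputib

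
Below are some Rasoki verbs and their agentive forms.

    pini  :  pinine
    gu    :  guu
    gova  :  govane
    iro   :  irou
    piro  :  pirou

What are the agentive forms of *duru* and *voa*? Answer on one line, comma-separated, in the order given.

duruu, voane

Looking at the last vowel of each stem: -u when the last vowel of the stem is a rounded vowel (*gu*, *iro*, *piro*); -ne when the last vowel of the stem is an unrounded vowel (*pini*, *gova*).
The last vowel of *duru* is /u/, which is a rounded vowel, so the suffix is -u, giving *duruu*.
Since the last vowel of *voa* is /a/ (an unrounded vowel), it takes -ne, giving *voane*.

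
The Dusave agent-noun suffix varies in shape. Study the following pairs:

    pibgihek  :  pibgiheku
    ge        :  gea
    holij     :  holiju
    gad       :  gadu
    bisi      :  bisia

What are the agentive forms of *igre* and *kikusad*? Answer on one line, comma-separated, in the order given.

The suffix is conditioned by the final sound: -u when the stem ends in a consonant (*pibgihek*, *holij*, *gad*); -a when the stem ends in a vowel (*ge*, *bisi*).
*igre*: final sound = /e/, a vowel → -a → *igrea*.
*kikusad*: final sound = /d/, a consonant → -u → *kikusadu*.

igrea, kikusadu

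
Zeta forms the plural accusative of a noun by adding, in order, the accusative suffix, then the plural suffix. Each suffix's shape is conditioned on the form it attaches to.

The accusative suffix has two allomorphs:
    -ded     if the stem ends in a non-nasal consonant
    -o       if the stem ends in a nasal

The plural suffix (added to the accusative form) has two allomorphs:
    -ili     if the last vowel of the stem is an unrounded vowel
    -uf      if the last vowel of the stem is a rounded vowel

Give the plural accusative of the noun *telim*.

telimouf

*telim* — final consonant /m/ (a nasal) → -o → *telimo*.
The last vowel of the accusative form *telimo* is /o/, which is a rounded vowel, so the plural suffix is -uf, giving *telimouf*.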